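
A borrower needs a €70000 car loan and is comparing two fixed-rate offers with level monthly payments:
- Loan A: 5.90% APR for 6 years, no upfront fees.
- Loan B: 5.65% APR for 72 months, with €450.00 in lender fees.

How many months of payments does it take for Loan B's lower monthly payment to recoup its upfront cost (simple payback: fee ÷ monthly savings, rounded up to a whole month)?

55 months

Loan A: monthly rate = 5.9%/12 = 0.0049167; payment = 70,000 × 0.0049167 / (1 − (1+0.0049167)^−72) = €1,156.80.
Loan B: monthly rate = 5.65%/12 = 0.0047083; payment = 70,000 × 0.0047083 / (1 − (1+0.0047083)^−72) = €1,148.57.
Monthly savings = €1,156.80 − €1,148.57 = €8.23.
Break-even = €450.00 / €8.23 = 54.68 → 55 months.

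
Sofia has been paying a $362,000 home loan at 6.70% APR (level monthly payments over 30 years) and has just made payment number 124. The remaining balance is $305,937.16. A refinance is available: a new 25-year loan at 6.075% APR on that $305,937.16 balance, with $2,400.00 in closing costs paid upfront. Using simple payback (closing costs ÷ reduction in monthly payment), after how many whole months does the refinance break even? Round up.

7 months

Current payment = 362,000 × 6.7%/12 / (1 − (1+0.0055833)^−360) = $2,335.91.
Refinanced payment = 305,937.16 × 0.0050625 / (1 − (1+0.0050625)^−300) = $1,985.21.
Monthly savings = $2,335.91 − $1,985.21 = $350.70.
Break-even = $2,400.00 / $350.70 = 6.84 → 7 months.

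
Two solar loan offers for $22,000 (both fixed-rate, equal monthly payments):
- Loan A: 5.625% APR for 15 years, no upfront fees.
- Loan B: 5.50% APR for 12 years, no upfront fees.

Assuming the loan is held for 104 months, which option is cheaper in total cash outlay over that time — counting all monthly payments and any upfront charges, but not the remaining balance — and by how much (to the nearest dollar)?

Loan A: at 5.625% the monthly rate is 0.0046875, so the payment is 22,000 × 0.0046875 / (1 − 1.0046875^−180) = $181.22.
Loan B: monthly rate = 5.5%/12 = 0.0045833; payment = 22,000 × 0.0045833 / (1 − (1+0.0045833)^−144) = $209.04.
Over 104 months: Loan A costs 104 × $181.22 = $18,846.88; Loan B costs 104 × $209.04 = $21,740.16.
Loan A is cheaper by $21,740.16 − $18,846.88 = $2,893.28.

Loan A by $2,893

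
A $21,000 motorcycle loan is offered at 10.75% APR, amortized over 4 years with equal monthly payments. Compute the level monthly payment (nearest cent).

$540.21

Monthly rate = 10.75%/12 = 0.0089583; payment = 21,000 × 0.0089583 / (1 − (1+0.0089583)^−48) = $540.21.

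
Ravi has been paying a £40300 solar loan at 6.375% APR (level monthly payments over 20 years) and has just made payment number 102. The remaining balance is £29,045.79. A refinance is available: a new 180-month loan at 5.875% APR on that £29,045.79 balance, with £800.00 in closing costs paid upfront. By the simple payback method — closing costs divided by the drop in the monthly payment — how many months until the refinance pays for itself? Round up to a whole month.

Current payment = 40,300 × 6.375%/12 / (1 − (1+0.0053125)^−240) = £297.51.
Refinanced payment = 29,045.79 × 0.0048958 / (1 − (1+0.0048958)^−180) = £243.15.
Monthly savings = £297.51 − £243.15 = £54.36.
Break-even = £800.00 / £54.36 = 14.72 → 15 months.

15 months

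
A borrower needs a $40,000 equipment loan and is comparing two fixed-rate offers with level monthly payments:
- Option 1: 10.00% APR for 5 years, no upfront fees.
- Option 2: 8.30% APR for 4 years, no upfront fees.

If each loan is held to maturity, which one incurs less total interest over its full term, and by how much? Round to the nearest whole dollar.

Option 1: at 10.00% the monthly rate is 0.0083333, so the payment is 40,000 × 0.0083333 / (1 − 1.0083333^−60) = $849.88.
Total interest on Option 1 = 60 × $849.88 − $40,000 = $10,992.80.
Option 2: monthly rate = 8.3%/12 = 0.0069167; payment = 40,000 × 0.0069167 / (1 − (1+0.0069167)^−48) = $982.16.
Total interest on Option 2 = 48 × $982.16 − $40,000 = $7,143.68.
Option 2 is lower by $3,849.12.

Option 2 by $3,849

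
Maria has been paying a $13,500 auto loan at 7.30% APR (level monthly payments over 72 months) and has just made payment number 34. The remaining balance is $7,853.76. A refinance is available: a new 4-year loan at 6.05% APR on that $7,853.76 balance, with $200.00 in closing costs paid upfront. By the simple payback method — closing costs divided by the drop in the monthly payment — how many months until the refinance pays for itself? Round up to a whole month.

Current payment = 13,500 × 7.3%/12 / (1 − (1+0.0060833)^−72) = $232.11.
Refinanced payment = 7,853.76 × 0.0050417 / (1 − (1+0.0050417)^−48) = $184.63.
Monthly savings = $232.11 − $184.63 = $47.48.
Break-even = $200.00 / $47.48 = 4.21 → 5 months.

5 months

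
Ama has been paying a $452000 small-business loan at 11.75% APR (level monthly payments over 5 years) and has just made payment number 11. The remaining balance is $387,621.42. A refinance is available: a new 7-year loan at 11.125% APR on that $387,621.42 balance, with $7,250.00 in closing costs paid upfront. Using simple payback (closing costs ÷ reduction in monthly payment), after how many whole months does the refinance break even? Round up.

3 months

Current payment = 452,000 × 11.75%/12 / (1 − (1+0.0097917)^−60) = $9,997.48.
Refinanced payment = 387,621.42 × 0.0092708 / (1 − (1+0.0092708)^−84) = $6,662.53.
Monthly savings = $9,997.48 − $6,662.53 = $3,334.95.
Break-even = $7,250.00 / $3,334.95 = 2.17 → 3 months.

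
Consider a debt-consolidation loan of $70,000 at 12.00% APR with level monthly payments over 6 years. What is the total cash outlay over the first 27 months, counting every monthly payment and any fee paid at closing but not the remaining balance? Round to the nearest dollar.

Monthly rate = 12%/12 = 0.0100000; payment = 70,000 × 0.0100000 / (1 − (1+0.0100000)^−72) = $1,368.51.
Total outlay = 27 × $1,368.51 = $36,949.77.

$36,950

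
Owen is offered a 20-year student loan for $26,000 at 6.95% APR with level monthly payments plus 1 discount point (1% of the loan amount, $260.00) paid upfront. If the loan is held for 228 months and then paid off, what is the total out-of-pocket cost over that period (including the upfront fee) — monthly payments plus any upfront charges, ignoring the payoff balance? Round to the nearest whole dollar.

At 6.95% the monthly rate is 0.0057917, so the payment is 26,000 × 0.0057917 / (1 − 1.0057917^−240) = $200.80.
Total outlay = 228 × $200.80 + $260.00 = $46,042.40.

$46,042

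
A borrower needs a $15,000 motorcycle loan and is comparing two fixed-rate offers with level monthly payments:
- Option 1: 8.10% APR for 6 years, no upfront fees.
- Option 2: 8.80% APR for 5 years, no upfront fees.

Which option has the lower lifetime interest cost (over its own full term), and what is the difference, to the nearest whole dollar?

Option 2 by $393

Option 1: monthly rate = 8.1%/12 = 0.0067500; payment = 15,000 × 0.0067500 / (1 − (1+0.0067500)^−72) = $263.73.
Total interest on Option 1 = 72 × $263.73 − $15,000 = $3,988.56.
Option 2: at 8.80% the monthly rate is 0.0073333, so the payment is 15,000 × 0.0073333 / (1 − 1.0073333^−60) = $309.92.
Total interest on Option 2 = 60 × $309.92 − $15,000 = $3,595.20.
Option 2 is lower by $393.36.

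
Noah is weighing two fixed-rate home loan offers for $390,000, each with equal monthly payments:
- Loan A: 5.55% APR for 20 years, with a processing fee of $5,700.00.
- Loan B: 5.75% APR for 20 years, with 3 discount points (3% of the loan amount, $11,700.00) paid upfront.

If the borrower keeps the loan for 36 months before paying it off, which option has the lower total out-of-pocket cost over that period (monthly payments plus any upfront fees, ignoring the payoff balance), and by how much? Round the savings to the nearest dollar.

Loan A: monthly rate = 5.55%/12 = 0.0046250; payment = 390,000 × 0.0046250 / (1 − (1+0.0046250)^−240) = $2,693.79.
Loan B: monthly rate = 5.75%/12 = 0.0047917; payment = 390,000 × 0.0047917 / (1 − (1+0.0047917)^−240) = $2,738.13.
Over 36 months: Loan A costs 36 × $2,693.79 + $5,700.00 = $102,676.44; Loan B costs 36 × $2,738.13 + $11,700.00 = $110,272.68.
Loan A is cheaper by $110,272.68 − $102,676.44 = $7,596.24.

Loan A by $7,596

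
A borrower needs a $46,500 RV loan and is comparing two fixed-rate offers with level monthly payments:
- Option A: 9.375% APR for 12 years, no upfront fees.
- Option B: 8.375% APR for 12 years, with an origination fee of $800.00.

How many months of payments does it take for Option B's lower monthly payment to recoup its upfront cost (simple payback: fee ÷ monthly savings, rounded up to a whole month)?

31 months

Option A: monthly rate = 9.375%/12 = 0.0078125; payment = 46,500 × 0.0078125 / (1 − (1+0.0078125)^−144) = $539.05.
Option B: at 8.375% the monthly rate is 0.0069792, so the payment is 46,500 × 0.0069792 / (1 − 1.0069792^−144) = $512.95.
Monthly savings = $539.05 − $512.95 = $26.10.
Break-even = $800.00 / $26.10 = 30.65 → 31 months.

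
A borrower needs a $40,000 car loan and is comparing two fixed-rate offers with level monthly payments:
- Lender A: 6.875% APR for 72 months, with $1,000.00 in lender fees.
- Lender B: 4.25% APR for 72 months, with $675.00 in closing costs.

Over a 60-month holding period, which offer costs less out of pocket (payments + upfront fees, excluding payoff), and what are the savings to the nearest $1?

Lender A: monthly rate = 6.875%/12 = 0.0057292; payment = 40,000 × 0.0057292 / (1 − (1+0.0057292)^−72) = $679.56.
Lender B: at 4.25% the monthly rate is 0.0035417, so the payment is 40,000 × 0.0035417 / (1 − 1.0035417^−72) = $630.37.
Over 60 months: Lender A costs 60 × $679.56 + $1,000.00 = $41,773.60; Lender B costs 60 × $630.37 + $675.00 = $38,497.20.
Lender B is cheaper by $41,773.60 − $38,497.20 = $3,276.40.

Lender B by $3,276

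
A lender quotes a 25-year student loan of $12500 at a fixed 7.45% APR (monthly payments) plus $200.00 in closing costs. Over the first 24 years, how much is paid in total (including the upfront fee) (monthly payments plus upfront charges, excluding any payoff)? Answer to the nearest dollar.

$26,687

At 7.45% the monthly rate is 0.0062083, so the payment is 12,500 × 0.0062083 / (1 − 1.0062083^−300) = $91.97.
Total outlay = 288 × $91.97 + $200.00 = $26,687.36.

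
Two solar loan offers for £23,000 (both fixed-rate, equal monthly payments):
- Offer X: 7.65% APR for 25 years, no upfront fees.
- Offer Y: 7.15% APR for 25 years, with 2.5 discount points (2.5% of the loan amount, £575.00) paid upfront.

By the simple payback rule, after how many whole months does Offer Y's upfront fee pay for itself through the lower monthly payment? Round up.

Offer X: monthly rate = 7.65%/12 = 0.0063750; payment = 23,000 × 0.0063750 / (1 − (1+0.0063750)^−300) = £172.22.
Offer Y: at 7.15% the monthly rate is 0.0059583, so the payment is 23,000 × 0.0059583 / (1 − 1.0059583^−300) = £164.77.
Monthly savings = £172.22 − £164.77 = £7.45.
Break-even = £575.00 / £7.45 = 77.18 → 78 months.

78 months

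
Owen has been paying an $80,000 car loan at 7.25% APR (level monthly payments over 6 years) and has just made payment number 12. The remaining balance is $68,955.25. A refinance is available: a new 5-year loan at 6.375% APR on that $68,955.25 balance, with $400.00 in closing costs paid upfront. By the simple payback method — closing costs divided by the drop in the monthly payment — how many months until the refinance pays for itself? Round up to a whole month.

15 months

Current payment = 80,000 × 7.25%/12 / (1 − (1+0.0060417)^−72) = $1,373.54.
Refinanced payment = 68,955.25 × 0.0053125 / (1 − (1+0.0053125)^−60) = $1,345.15.
Monthly savings = $1,373.54 − $1,345.15 = $28.39.
Break-even = $400.00 / $28.39 = 14.09 → 15 months.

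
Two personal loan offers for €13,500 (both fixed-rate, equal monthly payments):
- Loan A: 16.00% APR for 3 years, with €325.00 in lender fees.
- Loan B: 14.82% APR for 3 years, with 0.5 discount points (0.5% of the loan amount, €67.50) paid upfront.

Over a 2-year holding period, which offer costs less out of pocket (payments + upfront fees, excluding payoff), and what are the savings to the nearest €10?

Loan A: monthly rate = 16%/12 = 0.0133333; payment = 13,500 × 0.0133333 / (1 − (1+0.0133333)^−36) = €474.62.
Loan B: at 14.82% the monthly rate is 0.0123500, so the payment is 13,500 × 0.0123500 / (1 − 1.0123500^−36) = €466.79.
Over 24 months: Loan A costs 24 × €474.62 + €325.00 = €11,715.88; Loan B costs 24 × €466.79 + €67.50 = €11,270.46.
Loan B is cheaper by €11,715.88 − €11,270.46 = €445.42.

Loan B by €450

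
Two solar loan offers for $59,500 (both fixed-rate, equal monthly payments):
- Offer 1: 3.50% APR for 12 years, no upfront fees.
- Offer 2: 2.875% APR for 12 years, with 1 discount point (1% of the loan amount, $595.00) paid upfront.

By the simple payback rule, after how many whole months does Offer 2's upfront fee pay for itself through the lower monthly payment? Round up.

34 months

Offer 1: monthly rate = 3.5%/12 = 0.0029167; payment = 59,500 × 0.0029167 / (1 − (1+0.0029167)^−144) = $506.61.
Offer 2: at 2.875% the monthly rate is 0.0023958, so the payment is 59,500 × 0.0023958 / (1 − 1.0023958^−144) = $489.05.
Monthly savings = $506.61 − $489.05 = $17.56.
Break-even = $595.00 / $17.56 = 33.88 → 34 months.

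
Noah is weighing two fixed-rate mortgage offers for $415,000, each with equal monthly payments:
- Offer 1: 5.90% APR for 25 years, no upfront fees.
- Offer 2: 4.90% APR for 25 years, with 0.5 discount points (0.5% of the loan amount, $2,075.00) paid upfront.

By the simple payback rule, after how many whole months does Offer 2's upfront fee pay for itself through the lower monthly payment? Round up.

Offer 1: at 5.90% the monthly rate is 0.0049167, so the payment is 415,000 × 0.0049167 / (1 − 1.0049167^−300) = $2,648.54.
Offer 2: at 4.90% the monthly rate is 0.0040833, so the payment is 415,000 × 0.0040833 / (1 − 1.0040833^−300) = $2,401.93.
Monthly savings = $2,648.54 − $2,401.93 = $246.61.
Break-even = $2,075.00 / $246.61 = 8.41 → 9 months.

9 months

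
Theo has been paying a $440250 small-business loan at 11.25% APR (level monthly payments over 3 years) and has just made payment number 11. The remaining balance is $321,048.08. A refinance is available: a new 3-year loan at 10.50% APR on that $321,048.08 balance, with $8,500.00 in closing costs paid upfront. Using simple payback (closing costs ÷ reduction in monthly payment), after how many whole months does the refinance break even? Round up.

3 months

Current payment = 440,250 × 11.25%/12 / (1 − (1+0.0093750)^−36) = $14,465.40.
Refinanced payment = 321,048.08 × 0.0087500 / (1 − (1+0.0087500)^−36) = $10,434.85.
Monthly savings = $14,465.40 − $10,434.85 = $4,030.55.
Break-even = $8,500.00 / $4,030.55 = 2.11 → 3 months.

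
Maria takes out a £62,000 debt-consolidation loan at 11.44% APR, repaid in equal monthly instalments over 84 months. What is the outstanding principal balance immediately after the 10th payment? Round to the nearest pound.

With monthly rate i = 11.44%/12 = 0.0095333, the balance after k of n payments is P · [(1+i)^n − (1+i)^k] / [(1+i)^n − 1].
(1+0.0095333)^84 = 2.21888971 and (1+0.0095333)^10 = 1.09952886, so the balance is 62,000 × (2.21888971 − 1.09952886) / (2.21888971 − 1) = £56,937.37.

£56,937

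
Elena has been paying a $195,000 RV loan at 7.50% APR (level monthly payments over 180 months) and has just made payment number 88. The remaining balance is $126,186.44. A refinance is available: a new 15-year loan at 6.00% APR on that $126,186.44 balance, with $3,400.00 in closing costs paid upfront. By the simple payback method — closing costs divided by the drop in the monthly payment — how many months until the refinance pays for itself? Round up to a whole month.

Current payment = 195,000 × 7.5%/12 / (1 − (1+0.0062500)^−180) = $1,807.67.
Refinanced payment = 126,186.44 × 0.0050000 / (1 − (1+0.0050000)^−180) = $1,064.83.
Monthly savings = $1,807.67 − $1,064.83 = $742.84.
Break-even = $3,400.00 / $742.84 = 4.58 → 5 months.

5 months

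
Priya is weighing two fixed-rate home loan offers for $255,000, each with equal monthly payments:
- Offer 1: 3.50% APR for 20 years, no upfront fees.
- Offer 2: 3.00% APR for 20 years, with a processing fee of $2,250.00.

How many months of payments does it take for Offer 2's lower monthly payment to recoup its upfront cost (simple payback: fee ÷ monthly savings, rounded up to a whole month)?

35 months

Offer 1: monthly rate = 3.5%/12 = 0.0029167; payment = 255,000 × 0.0029167 / (1 − (1+0.0029167)^−240) = $1,478.90.
Offer 2: at 3.00% the monthly rate is 0.0025000, so the payment is 255,000 × 0.0025000 / (1 − 1.0025000^−240) = $1,414.22.
Monthly savings = $1,478.90 − $1,414.22 = $64.68.
Break-even = $2,250.00 / $64.68 = 34.79 → 35 months.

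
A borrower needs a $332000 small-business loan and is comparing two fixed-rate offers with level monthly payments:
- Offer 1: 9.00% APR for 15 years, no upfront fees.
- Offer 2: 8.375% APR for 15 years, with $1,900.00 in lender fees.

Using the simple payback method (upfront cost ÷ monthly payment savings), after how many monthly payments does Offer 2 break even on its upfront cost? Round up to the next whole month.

16 months

Offer 1: at 9.00% the monthly rate is 0.0075000, so the payment is 332,000 × 0.0075000 / (1 − 1.0075000^−180) = $3,367.37.
Offer 2: monthly rate = 8.375%/12 = 0.0069792; payment = 332,000 × 0.0069792 / (1 − (1+0.0069792)^−180) = $3,245.05.
Monthly savings = $3,367.37 − $3,245.05 = $122.32.
Break-even = $1,900.00 / $122.32 = 15.53 → 16 months.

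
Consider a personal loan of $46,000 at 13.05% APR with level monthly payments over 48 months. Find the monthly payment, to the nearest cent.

$1,235.21

At 13.05% the monthly rate is 0.0108750, so the payment is 46,000 × 0.0108750 / (1 − 1.0108750^−48) = $1,235.21.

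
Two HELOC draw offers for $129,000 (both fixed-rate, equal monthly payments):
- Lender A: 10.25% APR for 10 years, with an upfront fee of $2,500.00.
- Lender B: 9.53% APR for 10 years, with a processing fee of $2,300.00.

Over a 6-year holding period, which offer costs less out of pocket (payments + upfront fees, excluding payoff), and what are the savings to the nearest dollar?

Lender A: at 10.25% the monthly rate is 0.0085417, so the payment is 129,000 × 0.0085417 / (1 − 1.0085417^−120) = $1,722.65.
Lender B: at 9.53% the monthly rate is 0.0079417, so the payment is 129,000 × 0.0079417 / (1 − 1.0079417^−120) = $1,671.35.
Over 72 months: Lender A costs 72 × $1,722.65 + $2,500.00 = $126,530.80; Lender B costs 72 × $1,671.35 + $2,300.00 = $122,637.20.
Lender B is cheaper by $126,530.80 − $122,637.20 = $3,893.60.

Lender B by $3,894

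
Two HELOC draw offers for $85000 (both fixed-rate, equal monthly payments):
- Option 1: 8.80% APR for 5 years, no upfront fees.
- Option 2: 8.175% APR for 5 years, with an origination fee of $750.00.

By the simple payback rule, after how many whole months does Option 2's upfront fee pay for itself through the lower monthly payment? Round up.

Option 1: monthly rate = 8.8%/12 = 0.0073333; payment = 85,000 × 0.0073333 / (1 − (1+0.0073333)^−60) = $1,756.22.
Option 2: at 8.175% the monthly rate is 0.0068125, so the payment is 85,000 × 0.0068125 / (1 − 1.0068125^−60) = $1,730.62.
Monthly savings = $1,756.22 − $1,730.62 = $25.60.
Break-even = $750.00 / $25.60 = 29.30 → 30 months.

30 months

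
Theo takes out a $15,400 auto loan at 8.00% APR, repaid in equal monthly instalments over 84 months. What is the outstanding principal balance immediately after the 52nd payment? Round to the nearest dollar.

$6,896

With monthly rate i = 8%/12 = 0.0066667, the balance after k of n payments is P · [(1+i)^n − (1+i)^k] / [(1+i)^n − 1].
(1+0.0066667)^84 = 1.74742205 and (1+0.0066667)^52 = 1.41271901, so the balance is 15,400 × (1.74742205 − 1.41271901) / (1.74742205 − 1) = $6,896.27.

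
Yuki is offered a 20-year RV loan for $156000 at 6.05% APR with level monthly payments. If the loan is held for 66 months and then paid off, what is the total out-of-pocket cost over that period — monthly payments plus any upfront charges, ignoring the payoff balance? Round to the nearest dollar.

Monthly rate = 6.05%/12 = 0.0050417; payment = 156,000 × 0.0050417 / (1 − (1+0.0050417)^−240) = $1,122.14.
Total outlay = 66 × $1,122.14 = $74,061.24.

$74,061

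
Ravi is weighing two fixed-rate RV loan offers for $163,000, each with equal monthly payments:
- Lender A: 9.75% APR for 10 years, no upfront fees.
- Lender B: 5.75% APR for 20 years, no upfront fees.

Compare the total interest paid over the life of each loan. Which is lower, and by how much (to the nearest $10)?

Lender A: at 9.75% the monthly rate is 0.0081250, so the payment is 163,000 × 0.0081250 / (1 − 1.0081250^−120) = $2,131.55.
Total interest on Lender A = 120 × $2,131.55 − $163,000 = $92,786.00.
Lender B: at 5.75% the monthly rate is 0.0047917, so the payment is 163,000 × 0.0047917 / (1 − 1.0047917^−240) = $1,144.40.
Total interest on Lender B = 240 × $1,144.40 − $163,000 = $111,656.00.
Lender A is lower by $18,870.00.

Lender A by $18,870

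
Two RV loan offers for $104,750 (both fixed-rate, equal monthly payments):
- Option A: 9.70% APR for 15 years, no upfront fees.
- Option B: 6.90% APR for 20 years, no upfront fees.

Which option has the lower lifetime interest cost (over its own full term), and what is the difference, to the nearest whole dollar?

Option A: monthly rate = 9.7%/12 = 0.0080833; payment = 104,750 × 0.0080833 / (1 − (1+0.0080833)^−180) = $1,106.50.
Total interest on Option A = 180 × $1,106.50 − $104,750 = $94,420.00.
Option B: at 6.90% the monthly rate is 0.0057500, so the payment is 104,750 × 0.0057500 / (1 − 1.0057500^−240) = $805.85.
Total interest on Option B = 240 × $805.85 − $104,750 = $88,654.00.
Option B is lower by $5,766.00.

Option B by $5,766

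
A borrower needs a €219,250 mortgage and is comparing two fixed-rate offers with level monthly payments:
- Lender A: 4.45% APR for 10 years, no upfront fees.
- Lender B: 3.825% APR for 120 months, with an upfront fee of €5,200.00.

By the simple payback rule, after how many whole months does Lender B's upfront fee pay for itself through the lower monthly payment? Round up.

80 months

Lender A: monthly rate = 4.45%/12 = 0.0037083; payment = 219,250 × 0.0037083 / (1 − (1+0.0037083)^−120) = €2,266.99.
Lender B: monthly rate = 3.825%/12 = 0.0031875; payment = 219,250 × 0.0031875 / (1 − (1+0.0031875)^−120) = €2,201.61.
Monthly savings = €2,266.99 − €2,201.61 = €65.38.
Break-even = €5,200.00 / €65.38 = 79.54 → 80 months.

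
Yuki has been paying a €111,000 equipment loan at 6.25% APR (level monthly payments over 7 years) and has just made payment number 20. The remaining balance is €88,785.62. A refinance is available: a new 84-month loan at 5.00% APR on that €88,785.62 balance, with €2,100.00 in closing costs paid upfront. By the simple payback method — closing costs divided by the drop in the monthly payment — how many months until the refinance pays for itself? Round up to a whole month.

Current payment = 111,000 × 6.25%/12 / (1 − (1+0.0052083)^−84) = €1,634.89.
Refinanced payment = 88,785.62 × 0.0041667 / (1 − (1+0.0041667)^−84) = €1,254.89.
Monthly savings = €1,634.89 − €1,254.89 = €380.00.
Break-even = €2,100.00 / €380.00 = 5.53 → 6 months.

6 months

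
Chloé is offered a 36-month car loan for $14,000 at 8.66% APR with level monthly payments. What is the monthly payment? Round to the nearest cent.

$442.98

At 8.66% the monthly rate is 0.0072167, so the payment is 14,000 × 0.0072167 / (1 − 1.0072167^−36) = $442.98.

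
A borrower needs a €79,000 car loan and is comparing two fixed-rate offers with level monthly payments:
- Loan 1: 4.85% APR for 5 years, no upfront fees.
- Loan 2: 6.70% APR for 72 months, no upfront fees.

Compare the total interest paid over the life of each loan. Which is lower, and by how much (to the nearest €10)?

Loan 1 by €7,030

Loan 1: at 4.85% the monthly rate is 0.0040417, so the payment is 79,000 × 0.0040417 / (1 − 1.0040417^−60) = €1,485.40.
Total interest on Loan 1 = 60 × €1,485.40 − €79,000 = €10,124.00.
Loan 2: at 6.70% the monthly rate is 0.0055833, so the payment is 79,000 × 0.0055833 / (1 − 1.0055833^−72) = €1,335.52.
Total interest on Loan 2 = 72 × €1,335.52 − €79,000 = €17,157.44.
Loan 1 is lower by €7,033.44.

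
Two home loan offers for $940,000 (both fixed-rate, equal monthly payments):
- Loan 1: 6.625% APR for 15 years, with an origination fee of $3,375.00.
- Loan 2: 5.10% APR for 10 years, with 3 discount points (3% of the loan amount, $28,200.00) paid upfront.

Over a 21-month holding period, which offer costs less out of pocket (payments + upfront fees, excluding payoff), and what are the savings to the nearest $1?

Loan 1 by $61,849

Loan 1: monthly rate = 6.625%/12 = 0.0055208; payment = 940,000 × 0.0055208 / (1 − (1+0.0055208)^−180) = $8,253.14.
Loan 2: at 5.10% the monthly rate is 0.0042500, so the payment is 940,000 × 0.0042500 / (1 − 1.0042500^−120) = $10,016.17.
Over 21 months: Loan 1 costs 21 × $8,253.14 + $3,375.00 = $176,690.94; Loan 2 costs 21 × $10,016.17 + $28,200.00 = $238,539.57.
Loan 1 is cheaper by $238,539.57 − $176,690.94 = $61,848.63.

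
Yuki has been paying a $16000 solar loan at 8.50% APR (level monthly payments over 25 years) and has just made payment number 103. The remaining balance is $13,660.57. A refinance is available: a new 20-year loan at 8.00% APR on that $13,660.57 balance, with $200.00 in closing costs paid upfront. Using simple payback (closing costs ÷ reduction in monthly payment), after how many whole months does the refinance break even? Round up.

Current payment = 16,000 × 8.5%/12 / (1 − (1+0.0070833)^−300) = $128.84.
Refinanced payment = 13,660.57 × 0.0066667 / (1 − (1+0.0066667)^−240) = $114.26.
Monthly savings = $128.84 − $114.26 = $14.58.
Break-even = $200.00 / $14.58 = 13.72 → 14 months.

14 months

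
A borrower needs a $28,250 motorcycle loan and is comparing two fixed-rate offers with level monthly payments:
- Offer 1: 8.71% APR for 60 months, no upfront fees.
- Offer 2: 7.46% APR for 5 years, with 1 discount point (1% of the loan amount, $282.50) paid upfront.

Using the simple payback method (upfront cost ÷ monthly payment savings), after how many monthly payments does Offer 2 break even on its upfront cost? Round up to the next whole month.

17 months

Offer 1: monthly rate = 8.71%/12 = 0.0072583; payment = 28,250 × 0.0072583 / (1 − (1+0.0072583)^−60) = $582.46.
Offer 2: monthly rate = 7.46%/12 = 0.0062167; payment = 28,250 × 0.0062167 / (1 − (1+0.0062167)^−60) = $565.54.
Monthly savings = $582.46 − $565.54 = $16.92.
Break-even = $282.50 / $16.92 = 16.70 → 17 months.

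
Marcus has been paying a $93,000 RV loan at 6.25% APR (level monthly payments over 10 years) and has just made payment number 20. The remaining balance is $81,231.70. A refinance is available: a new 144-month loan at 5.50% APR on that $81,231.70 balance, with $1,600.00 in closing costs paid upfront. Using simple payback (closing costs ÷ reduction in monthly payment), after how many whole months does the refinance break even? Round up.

Current payment = 93,000 × 6.25%/12 / (1 − (1+0.0052083)^−120) = $1,044.20.
Refinanced payment = 81,231.70 × 0.0045833 / (1 − (1+0.0045833)^−144) = $771.84.
Monthly savings = $1,044.20 − $771.84 = $272.36.
Break-even = $1,600.00 / $272.36 = 5.87 → 6 months.

6 months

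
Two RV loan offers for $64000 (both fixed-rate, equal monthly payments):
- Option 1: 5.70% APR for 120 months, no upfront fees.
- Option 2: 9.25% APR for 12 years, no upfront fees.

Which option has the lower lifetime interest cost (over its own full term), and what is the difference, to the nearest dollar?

Option 1: at 5.70% the monthly rate is 0.0047500, so the payment is 64,000 × 0.0047500 / (1 − 1.0047500^−120) = $700.93.
Total interest on Option 1 = 120 × $700.93 − $64,000 = $20,111.60.
Option 2: at 9.25% the monthly rate is 0.0077083, so the payment is 64,000 × 0.0077083 / (1 − 1.0077083^−144) = $737.38.
Total interest on Option 2 = 144 × $737.38 − $64,000 = $42,182.72.
Option 1 is lower by $22,071.12.

Option 1 by $22,071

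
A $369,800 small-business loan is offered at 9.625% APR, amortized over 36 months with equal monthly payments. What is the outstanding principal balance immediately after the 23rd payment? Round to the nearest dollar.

$145,951

With monthly rate i = 9.625%/12 = 0.0080208, the balance after k of n payments is P · [(1+i)^n − (1+i)^k] / [(1+i)^n − 1].
(1+0.0080208)^36 = 1.33322144 and (1+0.0080208)^23 = 1.20170726, so the balance is 369,800 × (1.33322144 − 1.20170726) / (1.33322144 − 1) = $145,950.82.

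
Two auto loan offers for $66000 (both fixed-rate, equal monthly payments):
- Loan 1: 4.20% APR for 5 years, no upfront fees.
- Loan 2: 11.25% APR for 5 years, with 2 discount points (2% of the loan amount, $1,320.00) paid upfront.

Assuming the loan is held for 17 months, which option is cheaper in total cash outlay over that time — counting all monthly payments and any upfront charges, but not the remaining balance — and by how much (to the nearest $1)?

Loan 1 by $5,090

Loan 1: at 4.20% the monthly rate is 0.0035000, so the payment is 66,000 × 0.0035000 / (1 − 1.0035000^−60) = $1,221.46.
Loan 2: monthly rate = 11.25%/12 = 0.0093750; payment = 66,000 × 0.0093750 / (1 − (1+0.0093750)^−60) = $1,443.24.
Over 17 months: Loan 1 costs 17 × $1,221.46 = $20,764.82; Loan 2 costs 17 × $1,443.24 + $1,320.00 = $25,855.08.
Loan 1 is cheaper by $25,855.08 − $20,764.82 = $5,090.26.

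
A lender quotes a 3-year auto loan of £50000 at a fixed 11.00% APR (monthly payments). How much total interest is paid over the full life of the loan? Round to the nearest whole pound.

£8,930

Monthly rate = 11%/12 = 0.0091667; payment = 50,000 × 0.0091667 / (1 − (1+0.0091667)^−36) = £1,636.94.
Total paid = 36 × £1,636.94 = £58,929.84; interest = £58,929.84 − £50,000 = £8,929.84.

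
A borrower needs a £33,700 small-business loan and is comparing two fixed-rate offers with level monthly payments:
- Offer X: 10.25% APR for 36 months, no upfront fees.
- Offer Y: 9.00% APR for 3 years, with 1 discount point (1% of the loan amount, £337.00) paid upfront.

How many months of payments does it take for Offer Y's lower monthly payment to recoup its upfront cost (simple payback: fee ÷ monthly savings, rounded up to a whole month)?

Offer X: at 10.25% the monthly rate is 0.0085417, so the payment is 33,700 × 0.0085417 / (1 − 1.0085417^−36) = £1,091.36.
Offer Y: monthly rate = 9%/12 = 0.0075000; payment = 33,700 × 0.0075000 / (1 − (1+0.0075000)^−36) = £1,071.65.
Monthly savings = £1,091.36 − £1,071.65 = £19.71.
Break-even = £337.00 / £19.71 = 17.10 → 18 months.

18 months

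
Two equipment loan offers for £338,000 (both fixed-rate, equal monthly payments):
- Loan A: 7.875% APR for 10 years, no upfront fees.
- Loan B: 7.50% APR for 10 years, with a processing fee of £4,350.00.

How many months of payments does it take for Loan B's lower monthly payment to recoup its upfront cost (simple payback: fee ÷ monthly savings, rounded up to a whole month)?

66 months

Loan A: at 7.875% the monthly rate is 0.0065625, so the payment is 338,000 × 0.0065625 / (1 − 1.0065625^−120) = £4,078.58.
Loan B: at 7.50% the monthly rate is 0.0062500, so the payment is 338,000 × 0.0062500 / (1 − 1.0062500^−120) = £4,012.12.
Monthly savings = £4,078.58 − £4,012.12 = £66.46.
Break-even = £4,350.00 / £66.46 = 65.45 → 66 months.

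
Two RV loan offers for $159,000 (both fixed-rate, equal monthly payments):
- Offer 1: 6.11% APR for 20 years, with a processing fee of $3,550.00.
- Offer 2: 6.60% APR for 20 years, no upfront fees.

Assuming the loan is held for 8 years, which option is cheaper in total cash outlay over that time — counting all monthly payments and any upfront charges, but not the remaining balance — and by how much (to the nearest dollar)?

Offer 1 by $828

Offer 1: monthly rate = 6.11%/12 = 0.0050917; payment = 159,000 × 0.0050917 / (1 − (1+0.0050917)^−240) = $1,149.24.
Offer 2: at 6.60% the monthly rate is 0.0055000, so the payment is 159,000 × 0.0055000 / (1 − 1.0055000^−240) = $1,194.84.
Over 96 months: Offer 1 costs 96 × $1,149.24 + $3,550.00 = $113,877.04; Offer 2 costs 96 × $1,194.84 = $114,704.64.
Offer 1 is cheaper by $114,704.64 − $113,877.04 = $827.60.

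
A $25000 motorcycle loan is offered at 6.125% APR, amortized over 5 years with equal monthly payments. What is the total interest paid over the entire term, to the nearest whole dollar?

At 6.125% the monthly rate is 0.0051042, so the payment is 25,000 × 0.0051042 / (1 − 1.0051042^−60) = $484.77.
Total paid = 60 × $484.77 = $29,086.20; interest = $29,086.20 − $25,000 = $4,086.20.

$4,086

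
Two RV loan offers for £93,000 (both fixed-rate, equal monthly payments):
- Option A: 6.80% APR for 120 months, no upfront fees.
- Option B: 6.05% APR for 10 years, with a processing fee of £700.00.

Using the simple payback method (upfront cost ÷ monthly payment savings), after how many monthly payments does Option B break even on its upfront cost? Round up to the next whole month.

Option A: at 6.80% the monthly rate is 0.0056667, so the payment is 93,000 × 0.0056667 / (1 − 1.0056667^−120) = £1,070.25.
Option B: at 6.05% the monthly rate is 0.0050417, so the payment is 93,000 × 0.0050417 / (1 − 1.0050417^−120) = £1,034.83.
Monthly savings = £1,070.25 − £1,034.83 = £35.42.
Break-even = £700.00 / £35.42 = 19.76 → 20 months.

20 months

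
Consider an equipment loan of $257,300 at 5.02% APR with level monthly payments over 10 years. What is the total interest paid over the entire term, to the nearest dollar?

$70,490

At 5.02% the monthly rate is 0.0041833, so the payment is 257,300 × 0.0041833 / (1 − 1.0041833^−120) = $2,731.58.
Total paid = 120 × $2,731.58 = $327,789.60; interest = $327,789.60 − $257,300 = $70,489.60.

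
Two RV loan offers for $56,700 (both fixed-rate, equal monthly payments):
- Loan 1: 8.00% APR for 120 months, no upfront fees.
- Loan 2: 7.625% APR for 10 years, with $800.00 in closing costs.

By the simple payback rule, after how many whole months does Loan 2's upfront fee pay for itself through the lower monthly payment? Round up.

72 months

Loan 1: at 8.00% the monthly rate is 0.0066667, so the payment is 56,700 × 0.0066667 / (1 − 1.0066667^−120) = $687.93.
Loan 2: at 7.625% the monthly rate is 0.0063542, so the payment is 56,700 × 0.0063542 / (1 − 1.0063542^−120) = $676.74.
Monthly savings = $687.93 − $676.74 = $11.19.
Break-even = $800.00 / $11.19 = 71.49 → 72 months.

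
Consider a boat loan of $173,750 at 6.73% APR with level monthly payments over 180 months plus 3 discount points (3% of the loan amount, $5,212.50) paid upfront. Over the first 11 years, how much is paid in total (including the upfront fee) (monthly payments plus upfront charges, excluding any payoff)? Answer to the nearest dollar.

$207,912

At 6.73% the monthly rate is 0.0056083, so the payment is 173,750 × 0.0056083 / (1 − 1.0056083^−180) = $1,535.60.
Total outlay = 132 × $1,535.60 + $5,212.50 = $207,911.70.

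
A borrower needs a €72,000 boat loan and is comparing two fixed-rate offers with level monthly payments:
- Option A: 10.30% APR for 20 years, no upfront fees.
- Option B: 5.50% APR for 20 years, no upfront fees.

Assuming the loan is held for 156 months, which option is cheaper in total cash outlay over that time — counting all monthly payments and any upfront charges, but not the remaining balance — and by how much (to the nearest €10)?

Option B by €33,370

Option A: at 10.30% the monthly rate is 0.0085833, so the payment is 72,000 × 0.0085833 / (1 − 1.0085833^−240) = €709.19.
Option B: at 5.50% the monthly rate is 0.0045833, so the payment is 72,000 × 0.0045833 / (1 − 1.0045833^−240) = €495.28.
Over 156 months: Option A costs 156 × €709.19 = €110,633.64; Option B costs 156 × €495.28 = €77,263.68.
Option B is cheaper by €110,633.64 − €77,263.68 = €33,369.96.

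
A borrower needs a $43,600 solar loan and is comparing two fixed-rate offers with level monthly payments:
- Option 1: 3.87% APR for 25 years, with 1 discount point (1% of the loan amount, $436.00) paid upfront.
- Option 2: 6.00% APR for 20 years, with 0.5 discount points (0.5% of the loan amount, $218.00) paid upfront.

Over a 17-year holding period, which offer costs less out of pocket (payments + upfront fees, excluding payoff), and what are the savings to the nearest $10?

Option 1: monthly rate = 3.87%/12 = 0.0032250; payment = 43,600 × 0.0032250 / (1 − (1+0.0032250)^−300) = $227.02.
Option 2: monthly rate = 6%/12 = 0.0050000; payment = 43,600 × 0.0050000 / (1 − (1+0.0050000)^−240) = $312.36.
Over 204 months: Option 1 costs 204 × $227.02 + $436.00 = $46,748.08; Option 2 costs 204 × $312.36 + $218.00 = $63,939.44.
Option 1 is cheaper by $63,939.44 − $46,748.08 = $17,191.36.

Option 1 by $17,190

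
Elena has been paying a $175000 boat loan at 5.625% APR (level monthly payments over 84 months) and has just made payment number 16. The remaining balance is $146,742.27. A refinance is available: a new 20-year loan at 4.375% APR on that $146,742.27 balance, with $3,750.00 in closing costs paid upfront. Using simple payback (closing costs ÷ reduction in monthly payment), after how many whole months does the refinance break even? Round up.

Current payment = 175,000 × 5.625%/12 / (1 − (1+0.0046875)^−84) = $2,525.15.
Refinanced payment = 146,742.27 × 0.0036458 / (1 − (1+0.0036458)^−240) = $918.49.
Monthly savings = $2,525.15 − $918.49 = $1,606.66.
Break-even = $3,750.00 / $1,606.66 = 2.33 → 3 months.

3 months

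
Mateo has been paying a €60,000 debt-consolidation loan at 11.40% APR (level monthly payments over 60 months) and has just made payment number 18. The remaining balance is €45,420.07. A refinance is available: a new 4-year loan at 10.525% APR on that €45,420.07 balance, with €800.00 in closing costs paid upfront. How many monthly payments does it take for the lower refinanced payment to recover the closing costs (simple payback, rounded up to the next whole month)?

6 months

Current payment = 60,000 × 11.4%/12 / (1 − (1+0.0095000)^−60) = €1,316.55.
Refinanced payment = 45,420.07 × 0.0087708 / (1 − (1+0.0087708)^−48) = €1,163.46.
Monthly savings = €1,316.55 − €1,163.46 = €153.09.
Break-even = €800.00 / €153.09 = 5.23 → 6 months.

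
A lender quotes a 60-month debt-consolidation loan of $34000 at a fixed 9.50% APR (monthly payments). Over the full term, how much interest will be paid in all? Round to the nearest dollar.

Monthly rate = 9.5%/12 = 0.0079167; payment = 34,000 × 0.0079167 / (1 − (1+0.0079167)^−60) = $714.06.
Total paid = 60 × $714.06 = $42,843.60; interest = $42,843.60 − $34,000 = $8,843.60.

$8,844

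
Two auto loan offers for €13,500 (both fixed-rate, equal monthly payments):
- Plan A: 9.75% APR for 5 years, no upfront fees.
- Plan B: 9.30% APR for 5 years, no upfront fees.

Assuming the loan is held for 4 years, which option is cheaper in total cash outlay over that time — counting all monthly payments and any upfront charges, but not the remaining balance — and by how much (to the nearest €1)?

Plan A: at 9.75% the monthly rate is 0.0081250, so the payment is 13,500 × 0.0081250 / (1 − 1.0081250^−60) = €285.18.
Plan B: at 9.30% the monthly rate is 0.0077500, so the payment is 13,500 × 0.0077500 / (1 − 1.0077500^−60) = €282.21.
Over 48 months: Plan A costs 48 × €285.18 = €13,688.64; Plan B costs 48 × €282.21 = €13,546.08.
Plan B is cheaper by €13,688.64 − €13,546.08 = €142.56.

Plan B by €143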